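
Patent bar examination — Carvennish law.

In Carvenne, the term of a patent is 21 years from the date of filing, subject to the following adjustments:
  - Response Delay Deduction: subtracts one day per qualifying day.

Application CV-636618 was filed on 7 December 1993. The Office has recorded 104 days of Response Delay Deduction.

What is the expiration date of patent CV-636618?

Base term: filing date + 21 years → 7 December 2014.
Response Delay Deduction: −104 days → 25 August 2014.

August 25, 2014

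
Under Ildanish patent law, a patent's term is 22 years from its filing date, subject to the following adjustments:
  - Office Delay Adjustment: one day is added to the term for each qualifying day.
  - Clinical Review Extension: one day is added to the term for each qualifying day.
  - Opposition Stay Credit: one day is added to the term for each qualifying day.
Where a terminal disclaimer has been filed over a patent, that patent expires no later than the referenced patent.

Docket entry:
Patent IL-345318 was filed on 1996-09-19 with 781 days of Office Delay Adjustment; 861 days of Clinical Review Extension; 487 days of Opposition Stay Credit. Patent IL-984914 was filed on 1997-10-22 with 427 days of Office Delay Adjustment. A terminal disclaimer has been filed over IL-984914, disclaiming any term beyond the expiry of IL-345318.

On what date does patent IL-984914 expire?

Natural term of IL-984914:
  Base: filing + 22 years → 22 October 2019.
  Office Delay Adjustment: +427 days → 22 December 2020.
Expiry of referenced patent IL-345318:
  Base: filing + 22 years → 19 September 2018.
  Office Delay Adjustment: +781 days → 8 November 2020.
  Clinical Review Extension: +861 days → 19 March 2023.
  Opposition Stay Credit: +487 days → 18 July 2024.
Terminal disclaimer: IL-984914 expires on the earlier of 22 December 2020 and 18 July 2024.

2020-12-22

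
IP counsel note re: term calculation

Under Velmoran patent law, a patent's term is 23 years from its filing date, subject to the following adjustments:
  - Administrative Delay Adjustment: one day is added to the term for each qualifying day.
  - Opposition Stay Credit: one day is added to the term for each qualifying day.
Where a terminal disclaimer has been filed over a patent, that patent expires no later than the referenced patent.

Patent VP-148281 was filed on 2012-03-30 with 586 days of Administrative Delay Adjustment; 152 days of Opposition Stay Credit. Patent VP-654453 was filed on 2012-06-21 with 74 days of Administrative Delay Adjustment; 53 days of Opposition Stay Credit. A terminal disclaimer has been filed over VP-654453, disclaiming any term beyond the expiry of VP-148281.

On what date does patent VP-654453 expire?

October 26, 2035

Natural term of VP-654453:
  Base: filing + 23 years → 21 June 2035.
  Administrative Delay Adjustment: +74 days → 3 September 2035.
  Opposition Stay Credit: +53 days → 26 October 2035.
Expiry of referenced patent VP-148281:
  Base: filing + 23 years → 30 March 2035.
  Administrative Delay Adjustment: +586 days → 5 November 2036.
  Opposition Stay Credit: +152 days → 6 April 2037.
Terminal disclaimer: VP-654453 expires on the earlier of 26 October 2035 and 6 April 2037.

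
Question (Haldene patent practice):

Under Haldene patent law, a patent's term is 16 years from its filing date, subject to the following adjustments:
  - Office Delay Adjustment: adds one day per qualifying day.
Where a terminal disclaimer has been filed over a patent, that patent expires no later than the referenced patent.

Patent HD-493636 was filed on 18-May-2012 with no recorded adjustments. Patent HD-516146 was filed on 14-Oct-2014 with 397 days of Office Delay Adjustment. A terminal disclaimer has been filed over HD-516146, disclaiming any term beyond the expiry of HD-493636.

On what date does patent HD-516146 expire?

Natural term of HD-516146:
  Base: filing + 16 years → 14 October 2030.
  Office Delay Adjustment: +397 days → 15 November 2031.
Expiry of referenced patent HD-493636:
  Base: filing + 16 years → 18 May 2028.
Terminal disclaimer: HD-516146 expires on the earlier of 15 November 2031 and 18 May 2028.

2028-05-18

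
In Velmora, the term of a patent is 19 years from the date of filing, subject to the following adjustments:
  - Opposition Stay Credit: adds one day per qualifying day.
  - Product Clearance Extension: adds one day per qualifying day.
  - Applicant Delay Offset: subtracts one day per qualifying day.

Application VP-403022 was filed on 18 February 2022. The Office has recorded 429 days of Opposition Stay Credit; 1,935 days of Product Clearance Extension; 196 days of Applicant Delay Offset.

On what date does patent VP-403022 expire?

Base term: filing date + 19 years → 18 February 2041.
Opposition Stay Credit: +429 days → 23 April 2042.
Product Clearance Extension: +1935 days → 10 August 2047.
Applicant Delay Offset: −196 days → 26 January 2047.

January 26, 2047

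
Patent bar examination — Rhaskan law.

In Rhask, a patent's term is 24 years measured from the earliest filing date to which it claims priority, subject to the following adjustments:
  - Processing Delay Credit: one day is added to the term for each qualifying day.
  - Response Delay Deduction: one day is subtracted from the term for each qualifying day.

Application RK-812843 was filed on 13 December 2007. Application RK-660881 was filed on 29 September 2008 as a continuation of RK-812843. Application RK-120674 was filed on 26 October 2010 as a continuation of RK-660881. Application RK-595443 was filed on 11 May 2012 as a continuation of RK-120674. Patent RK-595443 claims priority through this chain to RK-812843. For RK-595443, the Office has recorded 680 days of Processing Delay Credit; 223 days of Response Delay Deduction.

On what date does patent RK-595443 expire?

Earliest priority filing: 13 December 2007.
Base term: 13 December 2007 + 24 years → 13 December 2031.
Processing Delay Credit: +680 days → 23 October 2033.
Response Delay Deduction: −223 days → 14 March 2033.

March 14, 2033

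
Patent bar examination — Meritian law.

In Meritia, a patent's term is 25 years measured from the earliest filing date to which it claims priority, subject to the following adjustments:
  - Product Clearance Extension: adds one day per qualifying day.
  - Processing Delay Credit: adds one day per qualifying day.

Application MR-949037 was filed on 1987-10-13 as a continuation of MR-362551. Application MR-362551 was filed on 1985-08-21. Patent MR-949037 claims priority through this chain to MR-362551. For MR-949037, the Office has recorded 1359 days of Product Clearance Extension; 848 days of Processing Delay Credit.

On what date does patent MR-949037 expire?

Earliest priority filing: 21 August 1985.
Base term: 21 August 1985 + 25 years → 21 August 2010.
Product Clearance Extension: +1359 days → 11 May 2014.
Processing Delay Credit: +848 days → 5 September 2016.

September 5, 2016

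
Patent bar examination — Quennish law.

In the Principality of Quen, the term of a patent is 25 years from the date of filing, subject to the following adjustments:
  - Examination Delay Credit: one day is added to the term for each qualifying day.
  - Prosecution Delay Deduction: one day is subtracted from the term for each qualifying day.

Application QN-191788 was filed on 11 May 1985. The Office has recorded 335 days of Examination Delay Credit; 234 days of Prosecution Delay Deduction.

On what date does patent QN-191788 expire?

Base term: filing date + 25 years → 11 May 2010.
Examination Delay Credit: +335 days → 11 April 2011.
Prosecution Delay Deduction: −234 days → 20 August 2010.

2010-08-20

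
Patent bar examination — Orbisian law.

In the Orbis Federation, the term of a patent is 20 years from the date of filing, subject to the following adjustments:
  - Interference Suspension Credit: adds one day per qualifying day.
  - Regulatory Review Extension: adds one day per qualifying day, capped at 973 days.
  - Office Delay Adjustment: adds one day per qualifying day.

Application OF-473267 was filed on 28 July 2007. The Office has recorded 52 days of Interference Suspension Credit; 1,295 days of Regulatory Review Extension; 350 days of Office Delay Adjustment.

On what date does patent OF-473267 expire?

Base term: filing date + 20 years → 28 July 2027.
Interference Suspension Credit: +52 days → 18 September 2027.
Regulatory Review Extension: 1295 days claimed exceeds the 973-day cap, so +973 days → 18 May 2030.
Office Delay Adjustment: +350 days → 3 May 2031.

May 3, 2031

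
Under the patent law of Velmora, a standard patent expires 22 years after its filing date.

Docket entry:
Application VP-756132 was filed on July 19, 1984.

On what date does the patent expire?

July 19, 2006

Filing date + 22 years → 19 July 2006.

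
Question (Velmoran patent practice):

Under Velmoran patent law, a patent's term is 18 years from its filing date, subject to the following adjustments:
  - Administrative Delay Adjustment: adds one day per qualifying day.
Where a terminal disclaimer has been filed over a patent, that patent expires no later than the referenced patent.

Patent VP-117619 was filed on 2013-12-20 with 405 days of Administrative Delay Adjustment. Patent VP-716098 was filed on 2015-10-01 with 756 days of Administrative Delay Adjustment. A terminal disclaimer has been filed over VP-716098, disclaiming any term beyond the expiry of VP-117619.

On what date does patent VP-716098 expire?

2033-01-28

Natural term of VP-716098:
  Base: filing + 18 years → 1 October 2033.
  Administrative Delay Adjustment: +756 days → 27 October 2035.
Expiry of referenced patent VP-117619:
  Base: filing + 18 years → 20 December 2031.
  Administrative Delay Adjustment: +405 days → 28 January 2033.
Terminal disclaimer: VP-716098 expires on the earlier of 27 October 2035 and 28 January 2033.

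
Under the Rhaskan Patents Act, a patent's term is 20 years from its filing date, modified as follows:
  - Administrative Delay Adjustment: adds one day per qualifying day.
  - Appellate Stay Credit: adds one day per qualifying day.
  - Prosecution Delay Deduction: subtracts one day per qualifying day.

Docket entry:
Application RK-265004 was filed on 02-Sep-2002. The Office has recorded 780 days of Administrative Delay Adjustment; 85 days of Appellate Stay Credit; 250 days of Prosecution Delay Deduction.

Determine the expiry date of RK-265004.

Base term: filing date + 20 years → 2 September 2022.
Administrative Delay Adjustment: +780 days → 21 October 2024.
Appellate Stay Credit: +85 days → 14 January 2025.
Prosecution Delay Deduction: −250 days → 9 May 2024.

May 9, 2024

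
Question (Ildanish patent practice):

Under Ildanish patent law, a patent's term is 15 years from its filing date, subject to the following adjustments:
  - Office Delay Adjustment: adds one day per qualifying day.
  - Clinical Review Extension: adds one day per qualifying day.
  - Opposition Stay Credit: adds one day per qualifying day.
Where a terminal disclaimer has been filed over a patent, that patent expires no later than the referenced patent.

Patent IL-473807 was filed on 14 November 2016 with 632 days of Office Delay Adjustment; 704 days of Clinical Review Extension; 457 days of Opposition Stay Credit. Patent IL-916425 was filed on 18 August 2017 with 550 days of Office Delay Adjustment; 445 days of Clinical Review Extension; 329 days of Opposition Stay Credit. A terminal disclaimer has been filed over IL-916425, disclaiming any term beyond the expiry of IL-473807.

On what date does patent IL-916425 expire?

Natural term of IL-916425:
  Base: filing + 15 years → 18 August 2032.
  Office Delay Adjustment: +550 days → 19 February 2034.
  Clinical Review Extension: +445 days → 10 May 2035.
  Opposition Stay Credit: +329 days → 3 April 2036.
Expiry of referenced patent IL-473807:
  Base: filing + 15 years → 14 November 2031.
  Office Delay Adjustment: +632 days → 7 August 2033.
  Clinical Review Extension: +704 days → 12 July 2035.
  Opposition Stay Credit: +457 days → 11 October 2036.
Terminal disclaimer: IL-916425 expires on the earlier of 3 April 2036 and 11 October 2036.

April 3, 2036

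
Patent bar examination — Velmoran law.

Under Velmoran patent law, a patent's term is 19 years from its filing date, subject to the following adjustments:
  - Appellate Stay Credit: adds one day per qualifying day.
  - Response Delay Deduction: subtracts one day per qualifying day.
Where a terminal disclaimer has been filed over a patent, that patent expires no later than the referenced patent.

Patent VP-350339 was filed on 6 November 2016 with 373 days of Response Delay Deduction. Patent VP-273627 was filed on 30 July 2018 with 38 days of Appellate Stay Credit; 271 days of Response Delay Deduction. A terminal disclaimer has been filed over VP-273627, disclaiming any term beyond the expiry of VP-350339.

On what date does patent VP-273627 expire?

October 29, 2034

Natural term of VP-273627:
  Base: filing + 19 years → 30 July 2037.
  Appellate Stay Credit: +38 days → 6 September 2037.
  Response Delay Deduction: −271 days → 9 December 2036.
Expiry of referenced patent VP-350339:
  Base: filing + 19 years → 6 November 2035.
  Response Delay Deduction: −373 days → 29 October 2034.
Terminal disclaimer: VP-273627 expires on the earlier of 9 December 2036 and 29 October 2034.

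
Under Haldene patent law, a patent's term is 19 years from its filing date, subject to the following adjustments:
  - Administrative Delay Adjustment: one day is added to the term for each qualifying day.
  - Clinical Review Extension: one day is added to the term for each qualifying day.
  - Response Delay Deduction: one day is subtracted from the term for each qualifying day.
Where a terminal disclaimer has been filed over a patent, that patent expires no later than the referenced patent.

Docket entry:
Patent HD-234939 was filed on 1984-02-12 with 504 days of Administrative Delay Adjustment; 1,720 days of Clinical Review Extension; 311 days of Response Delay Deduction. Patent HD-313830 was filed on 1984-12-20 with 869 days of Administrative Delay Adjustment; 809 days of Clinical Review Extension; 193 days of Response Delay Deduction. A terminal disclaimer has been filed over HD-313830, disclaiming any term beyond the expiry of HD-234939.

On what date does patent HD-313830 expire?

Natural term of HD-313830:
  Base: filing + 19 years → 20 December 2003.
  Administrative Delay Adjustment: +869 days → 7 May 2006.
  Clinical Review Extension: +809 days → 24 July 2008.
  Response Delay Deduction: −193 days → 13 January 2008.
Expiry of referenced patent HD-234939:
  Base: filing + 19 years → 12 February 2003.
  Administrative Delay Adjustment: +504 days → 30 June 2004.
  Clinical Review Extension: +1720 days → 16 March 2009.
  Response Delay Deduction: −311 days → 9 May 2008.
Terminal disclaimer: HD-313830 expires on the earlier of 13 January 2008 and 9 May 2008.

January 13, 2008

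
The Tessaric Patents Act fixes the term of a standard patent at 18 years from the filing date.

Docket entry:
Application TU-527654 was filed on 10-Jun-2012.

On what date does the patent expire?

2030-06-10

Filing date + 18 years → 10 June 2030.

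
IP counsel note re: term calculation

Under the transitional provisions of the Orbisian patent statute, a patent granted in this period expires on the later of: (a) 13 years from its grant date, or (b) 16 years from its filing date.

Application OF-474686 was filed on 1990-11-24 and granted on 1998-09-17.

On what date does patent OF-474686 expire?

2011-09-17

(a) grant + 13 years → 17 September 2011.
(b) filing + 16 years → 24 November 2006.
Later of the two: 17 September 2011.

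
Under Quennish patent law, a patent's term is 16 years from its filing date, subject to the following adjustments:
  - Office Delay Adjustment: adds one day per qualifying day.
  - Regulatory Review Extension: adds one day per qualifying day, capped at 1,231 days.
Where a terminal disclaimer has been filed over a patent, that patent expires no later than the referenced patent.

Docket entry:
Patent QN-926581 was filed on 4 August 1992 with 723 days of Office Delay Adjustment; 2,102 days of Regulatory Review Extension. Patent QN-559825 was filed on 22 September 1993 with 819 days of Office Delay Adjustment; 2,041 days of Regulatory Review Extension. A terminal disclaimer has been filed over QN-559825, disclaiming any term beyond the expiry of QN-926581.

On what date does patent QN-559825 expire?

Natural term of QN-559825:
  Base: filing + 16 years → 22 September 2009.
  Office Delay Adjustment: +819 days → 20 December 2011.
  Regulatory Review Extension: 2041 days claimed exceeds the 1231-day cap, so +1231 days → 4 May 2015.
Expiry of referenced patent QN-926581:
  Base: filing + 16 years → 4 August 2008.
  Office Delay Adjustment: +723 days → 28 July 2010.
  Regulatory Review Extension: 2102 days claimed exceeds the 1231-day cap, so +1231 days → 10 December 2013.
Terminal disclaimer: QN-559825 expires on the earlier of 4 May 2015 and 10 December 2013.

2013-12-10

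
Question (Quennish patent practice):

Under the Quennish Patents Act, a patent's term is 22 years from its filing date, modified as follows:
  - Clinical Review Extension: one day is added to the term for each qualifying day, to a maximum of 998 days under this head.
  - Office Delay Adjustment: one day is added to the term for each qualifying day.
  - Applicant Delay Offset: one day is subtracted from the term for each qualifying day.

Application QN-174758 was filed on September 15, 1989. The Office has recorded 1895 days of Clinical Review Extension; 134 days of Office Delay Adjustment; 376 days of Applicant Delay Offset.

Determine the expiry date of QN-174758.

2013-10-10

Base term: filing date + 22 years → 15 September 2011.
Clinical Review Extension: 1895 days claimed exceeds the 998-day cap, so +998 days → 9 June 2014.
Office Delay Adjustment: +134 days → 21 October 2014.
Applicant Delay Offset: −376 days → 10 October 2013.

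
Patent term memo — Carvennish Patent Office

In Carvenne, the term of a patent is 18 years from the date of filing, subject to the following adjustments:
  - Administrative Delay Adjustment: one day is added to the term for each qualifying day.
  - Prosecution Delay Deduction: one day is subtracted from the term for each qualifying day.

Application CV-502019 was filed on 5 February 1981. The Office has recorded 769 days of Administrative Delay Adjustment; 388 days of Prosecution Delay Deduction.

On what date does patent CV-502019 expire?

February 21, 2000

Base term: filing date + 18 years → 5 February 1999.
Administrative Delay Adjustment: +769 days → 15 March 2001.
Prosecution Delay Deduction: −388 days → 21 February 2000.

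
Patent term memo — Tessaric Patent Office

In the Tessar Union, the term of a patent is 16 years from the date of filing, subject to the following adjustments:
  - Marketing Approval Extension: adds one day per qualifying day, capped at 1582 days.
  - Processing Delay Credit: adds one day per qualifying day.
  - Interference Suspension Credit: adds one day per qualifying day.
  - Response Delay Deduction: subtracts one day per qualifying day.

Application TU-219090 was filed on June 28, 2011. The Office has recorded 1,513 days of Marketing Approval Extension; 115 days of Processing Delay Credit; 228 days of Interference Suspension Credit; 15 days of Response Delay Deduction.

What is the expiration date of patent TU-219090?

2032-07-12

Base term: filing date + 16 years → 28 June 2027.
Marketing Approval Extension: 1513 days (within the 1582-day cap) → +1513 days → 19 August 2031.
Processing Delay Credit: +115 days → 12 December 2031.
Interference Suspension Credit: +228 days → 27 July 2032.
Response Delay Deduction: −15 days → 12 July 2032.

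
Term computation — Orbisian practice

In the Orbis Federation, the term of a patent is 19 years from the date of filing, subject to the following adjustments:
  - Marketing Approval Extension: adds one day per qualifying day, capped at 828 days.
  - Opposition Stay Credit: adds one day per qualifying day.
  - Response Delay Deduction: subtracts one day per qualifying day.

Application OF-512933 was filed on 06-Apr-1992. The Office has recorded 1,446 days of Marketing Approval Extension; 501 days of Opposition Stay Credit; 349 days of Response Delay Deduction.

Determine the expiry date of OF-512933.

2013-12-11

Base term: filing date + 19 years → 6 April 2011.
Marketing Approval Extension: 1446 days claimed exceeds the 828-day cap, so +828 days → 12 July 2013.
Opposition Stay Credit: +501 days → 25 November 2014.
Response Delay Deduction: −349 days → 11 December 2013.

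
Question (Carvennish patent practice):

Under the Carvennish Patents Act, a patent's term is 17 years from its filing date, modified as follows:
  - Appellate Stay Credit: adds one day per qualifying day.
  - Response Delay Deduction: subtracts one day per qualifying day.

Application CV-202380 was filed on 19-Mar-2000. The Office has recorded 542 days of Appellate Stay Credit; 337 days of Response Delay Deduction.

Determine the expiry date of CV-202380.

October 10, 2017

Base term: filing date + 17 years → 19 March 2017.
Appellate Stay Credit: +542 days → 12 September 2018.
Response Delay Deduction: −337 days → 10 October 2017.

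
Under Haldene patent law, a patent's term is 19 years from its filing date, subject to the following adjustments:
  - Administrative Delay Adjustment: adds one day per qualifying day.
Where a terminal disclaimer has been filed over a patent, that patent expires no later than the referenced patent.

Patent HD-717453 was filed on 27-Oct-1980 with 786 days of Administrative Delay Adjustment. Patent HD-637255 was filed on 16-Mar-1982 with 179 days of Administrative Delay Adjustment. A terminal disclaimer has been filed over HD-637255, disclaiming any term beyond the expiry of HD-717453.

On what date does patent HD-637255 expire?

Natural term of HD-637255:
  Base: filing + 19 years → 16 March 2001.
  Administrative Delay Adjustment: +179 days → 11 September 2001.
Expiry of referenced patent HD-717453:
  Base: filing + 19 years → 27 October 1999.
  Administrative Delay Adjustment: +786 days → 21 December 2001.
Terminal disclaimer: HD-637255 expires on the earlier of 11 September 2001 and 21 December 2001.

September 11, 2001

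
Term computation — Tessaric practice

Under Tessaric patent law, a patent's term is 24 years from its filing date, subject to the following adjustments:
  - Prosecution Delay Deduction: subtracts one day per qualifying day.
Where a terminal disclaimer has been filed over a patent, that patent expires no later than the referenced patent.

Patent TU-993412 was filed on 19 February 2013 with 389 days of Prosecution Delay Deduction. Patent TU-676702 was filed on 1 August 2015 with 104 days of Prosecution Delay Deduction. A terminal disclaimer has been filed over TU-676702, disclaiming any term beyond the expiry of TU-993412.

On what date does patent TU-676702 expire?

2036-01-27

Natural term of TU-676702:
  Base: filing + 24 years → 1 August 2039.
  Prosecution Delay Deduction: −104 days → 19 April 2039.
Expiry of referenced patent TU-993412:
  Base: filing + 24 years → 19 February 2037.
  Prosecution Delay Deduction: −389 days → 27 January 2036.
Terminal disclaimer: TU-676702 expires on the earlier of 19 April 2039 and 27 January 2036.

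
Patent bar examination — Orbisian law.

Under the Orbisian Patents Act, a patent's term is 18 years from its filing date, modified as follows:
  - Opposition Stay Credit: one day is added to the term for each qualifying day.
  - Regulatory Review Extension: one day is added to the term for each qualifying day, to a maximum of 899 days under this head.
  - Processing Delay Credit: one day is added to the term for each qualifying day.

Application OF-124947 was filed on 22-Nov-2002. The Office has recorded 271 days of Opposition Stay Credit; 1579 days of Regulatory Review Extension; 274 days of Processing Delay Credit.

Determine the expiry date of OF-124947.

Base term: filing date + 18 years → 22 November 2020.
Opposition Stay Credit: +271 days → 20 August 2021.
Regulatory Review Extension: 1579 days claimed exceeds the 899-day cap, so +899 days → 5 February 2024.
Processing Delay Credit: +274 days → 5 November 2024.

November 5, 2024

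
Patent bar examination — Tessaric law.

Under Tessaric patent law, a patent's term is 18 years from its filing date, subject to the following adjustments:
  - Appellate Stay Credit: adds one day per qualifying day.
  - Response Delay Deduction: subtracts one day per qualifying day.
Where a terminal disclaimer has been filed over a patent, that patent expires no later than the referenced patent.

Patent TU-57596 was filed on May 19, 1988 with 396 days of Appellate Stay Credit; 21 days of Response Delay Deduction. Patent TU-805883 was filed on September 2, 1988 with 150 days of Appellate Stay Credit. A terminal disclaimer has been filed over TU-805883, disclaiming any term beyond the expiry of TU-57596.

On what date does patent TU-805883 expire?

Natural term of TU-805883:
  Base: filing + 18 years → 2 September 2006.
  Appellate Stay Credit: +150 days → 30 January 2007.
Expiry of referenced patent TU-57596:
  Base: filing + 18 years → 19 May 2006.
  Appellate Stay Credit: +396 days → 19 June 2007.
  Response Delay Deduction: −21 days → 29 May 2007.
Terminal disclaimer: TU-805883 expires on the earlier of 30 January 2007 and 29 May 2007.

January 30, 2007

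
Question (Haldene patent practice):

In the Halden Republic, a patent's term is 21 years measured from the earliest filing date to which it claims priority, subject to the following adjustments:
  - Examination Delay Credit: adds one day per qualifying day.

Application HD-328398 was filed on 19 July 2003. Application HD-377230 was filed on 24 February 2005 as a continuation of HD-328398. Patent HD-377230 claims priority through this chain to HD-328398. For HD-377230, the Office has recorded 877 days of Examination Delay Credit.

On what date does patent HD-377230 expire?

December 13, 2026

Earliest priority filing: 19 July 2003.
Base term: 19 July 2003 + 21 years → 19 July 2024.
Examination Delay Credit: +877 days → 13 December 2026.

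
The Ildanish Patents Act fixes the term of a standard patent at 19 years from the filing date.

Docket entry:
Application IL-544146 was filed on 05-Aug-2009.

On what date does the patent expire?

Filing date + 19 years → 5 August 2028.

August 5, 2028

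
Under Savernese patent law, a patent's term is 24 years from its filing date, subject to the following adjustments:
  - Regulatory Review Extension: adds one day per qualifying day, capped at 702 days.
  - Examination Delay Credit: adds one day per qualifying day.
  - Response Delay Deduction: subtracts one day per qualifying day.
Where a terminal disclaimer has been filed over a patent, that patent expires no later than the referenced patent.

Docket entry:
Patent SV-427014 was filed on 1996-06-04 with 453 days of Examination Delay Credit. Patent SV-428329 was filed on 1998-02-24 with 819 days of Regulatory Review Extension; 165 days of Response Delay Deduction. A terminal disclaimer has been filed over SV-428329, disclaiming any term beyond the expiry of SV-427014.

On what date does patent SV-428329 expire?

2021-08-31

Natural term of SV-428329:
  Base: filing + 24 years → 24 February 2022.
  Regulatory Review Extension: 819 days claimed exceeds the 702-day cap, so +702 days → 27 January 2024.
  Response Delay Deduction: −165 days → 15 August 2023.
Expiry of referenced patent SV-427014:
  Base: filing + 24 years → 4 June 2020.
  Examination Delay Credit: +453 days → 31 August 2021.
Terminal disclaimer: SV-428329 expires on the earlier of 15 August 2023 and 31 August 2021.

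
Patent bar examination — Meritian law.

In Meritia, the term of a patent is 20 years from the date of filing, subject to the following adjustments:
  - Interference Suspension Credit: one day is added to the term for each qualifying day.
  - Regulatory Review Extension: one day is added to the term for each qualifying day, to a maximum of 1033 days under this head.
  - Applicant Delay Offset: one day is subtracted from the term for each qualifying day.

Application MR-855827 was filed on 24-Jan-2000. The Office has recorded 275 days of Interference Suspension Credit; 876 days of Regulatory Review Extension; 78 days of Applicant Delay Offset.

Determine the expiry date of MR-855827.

2023-01-01

Base term: filing date + 20 years → 24 January 2020.
Interference Suspension Credit: +275 days → 25 October 2020.
Regulatory Review Extension: 876 days (within the 1033-day cap) → +876 days → 20 March 2023.
Applicant Delay Offset: −78 days → 1 January 2023.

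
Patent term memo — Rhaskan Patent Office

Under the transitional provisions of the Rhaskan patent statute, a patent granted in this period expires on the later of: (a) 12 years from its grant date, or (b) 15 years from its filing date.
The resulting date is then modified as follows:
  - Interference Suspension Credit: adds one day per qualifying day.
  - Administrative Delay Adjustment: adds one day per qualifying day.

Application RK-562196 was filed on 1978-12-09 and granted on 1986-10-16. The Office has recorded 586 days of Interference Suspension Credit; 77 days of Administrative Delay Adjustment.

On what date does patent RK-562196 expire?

(a) grant + 12 years → 16 October 1998.
(b) filing + 15 years → 9 December 1993.
Later of the two: 16 October 1998.
Interference Suspension Credit: +586 days → 24 May 2000.
Administrative Delay Adjustment: +77 days → 9 August 2000.

2000-08-09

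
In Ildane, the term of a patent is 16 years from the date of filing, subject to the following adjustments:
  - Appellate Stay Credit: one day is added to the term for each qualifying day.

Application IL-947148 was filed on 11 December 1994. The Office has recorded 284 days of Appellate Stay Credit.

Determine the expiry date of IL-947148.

Base term: filing date + 16 years → 11 December 2010.
Appellate Stay Credit: +284 days → 21 September 2011.

September 21, 2011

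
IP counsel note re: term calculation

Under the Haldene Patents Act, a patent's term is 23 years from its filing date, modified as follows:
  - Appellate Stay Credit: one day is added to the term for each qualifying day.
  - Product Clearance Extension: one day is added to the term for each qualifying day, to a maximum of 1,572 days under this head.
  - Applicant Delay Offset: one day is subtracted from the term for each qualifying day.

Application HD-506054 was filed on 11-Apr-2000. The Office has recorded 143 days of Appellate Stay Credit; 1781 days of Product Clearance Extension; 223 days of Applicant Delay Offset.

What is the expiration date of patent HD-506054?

2027-05-12

Base term: filing date + 23 years → 11 April 2023.
Appellate Stay Credit: +143 days → 1 September 2023.
Product Clearance Extension: 1781 days claimed exceeds the 1572-day cap, so +1572 days → 21 December 2027.
Applicant Delay Offset: −223 days → 12 May 2027.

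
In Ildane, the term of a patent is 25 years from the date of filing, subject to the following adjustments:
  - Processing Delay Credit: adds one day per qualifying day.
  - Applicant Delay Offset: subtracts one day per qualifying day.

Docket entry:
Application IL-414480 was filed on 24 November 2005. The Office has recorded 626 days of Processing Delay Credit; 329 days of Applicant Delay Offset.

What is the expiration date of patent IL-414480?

Base term: filing date + 25 years → 24 November 2030.
Processing Delay Credit: +626 days → 11 August 2032.
Applicant Delay Offset: −329 days → 17 September 2031.

2031-09-17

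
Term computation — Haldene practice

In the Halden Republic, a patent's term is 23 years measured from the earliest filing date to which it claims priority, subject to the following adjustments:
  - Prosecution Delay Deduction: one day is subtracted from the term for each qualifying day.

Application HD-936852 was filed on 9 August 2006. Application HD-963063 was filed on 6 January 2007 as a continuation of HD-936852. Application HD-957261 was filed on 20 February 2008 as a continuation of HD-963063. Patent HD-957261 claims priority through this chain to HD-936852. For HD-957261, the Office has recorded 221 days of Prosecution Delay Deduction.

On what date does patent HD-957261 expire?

2028-12-31

Earliest priority filing: 9 August 2006.
Base term: 9 August 2006 + 23 years → 9 August 2029.
Prosecution Delay Deduction: −221 days → 31 December 2028.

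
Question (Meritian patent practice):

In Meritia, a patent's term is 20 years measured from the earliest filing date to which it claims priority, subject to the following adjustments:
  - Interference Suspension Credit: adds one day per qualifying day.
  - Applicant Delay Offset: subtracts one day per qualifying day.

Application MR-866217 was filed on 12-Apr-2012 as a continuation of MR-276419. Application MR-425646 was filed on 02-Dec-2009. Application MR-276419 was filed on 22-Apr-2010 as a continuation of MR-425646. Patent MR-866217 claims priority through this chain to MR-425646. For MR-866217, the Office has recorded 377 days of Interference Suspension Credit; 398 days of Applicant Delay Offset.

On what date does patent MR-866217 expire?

November 11, 2029

Earliest priority filing: 2 December 2009.
Base term: 2 December 2009 + 20 years → 2 December 2029.
Interference Suspension Credit: +377 days → 14 December 2030.
Applicant Delay Offset: −398 days → 11 November 2029.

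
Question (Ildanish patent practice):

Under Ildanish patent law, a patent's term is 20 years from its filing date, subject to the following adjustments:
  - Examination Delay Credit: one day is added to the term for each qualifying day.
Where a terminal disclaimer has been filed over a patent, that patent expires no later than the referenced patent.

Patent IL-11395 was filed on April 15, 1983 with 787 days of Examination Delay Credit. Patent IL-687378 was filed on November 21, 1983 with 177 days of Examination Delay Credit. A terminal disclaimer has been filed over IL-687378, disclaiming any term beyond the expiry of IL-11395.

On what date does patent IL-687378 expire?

May 16, 2004

Natural term of IL-687378:
  Base: filing + 20 years → 21 November 2003.
  Examination Delay Credit: +177 days → 16 May 2004.
Expiry of referenced patent IL-11395:
  Base: filing + 20 years → 15 April 2003.
  Examination Delay Credit: +787 days → 10 June 2005.
Terminal disclaimer: IL-687378 expires on the earlier of 16 May 2004 and 10 June 2005.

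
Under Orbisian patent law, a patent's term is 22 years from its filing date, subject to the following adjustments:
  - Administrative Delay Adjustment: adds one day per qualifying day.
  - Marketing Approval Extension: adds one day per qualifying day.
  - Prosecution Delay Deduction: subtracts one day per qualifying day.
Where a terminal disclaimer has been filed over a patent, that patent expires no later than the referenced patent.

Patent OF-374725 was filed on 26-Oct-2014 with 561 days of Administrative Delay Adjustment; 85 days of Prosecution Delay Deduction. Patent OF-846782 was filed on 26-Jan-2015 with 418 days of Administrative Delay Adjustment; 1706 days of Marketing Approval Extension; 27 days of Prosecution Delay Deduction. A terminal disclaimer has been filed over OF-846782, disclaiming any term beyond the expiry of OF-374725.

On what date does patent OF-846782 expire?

Natural term of OF-846782:
  Base: filing + 22 years → 26 January 2037.
  Administrative Delay Adjustment: +418 days → 20 March 2038.
  Marketing Approval Extension: +1706 days → 20 November 2042.
  Prosecution Delay Deduction: −27 days → 24 October 2042.
Expiry of referenced patent OF-374725:
  Base: filing + 22 years → 26 October 2036.
  Administrative Delay Adjustment: +561 days → 10 May 2038.
  Prosecution Delay Deduction: −85 days → 14 February 2038.
Terminal disclaimer: OF-846782 expires on the earlier of 24 October 2042 and 14 February 2038.

2038-02-14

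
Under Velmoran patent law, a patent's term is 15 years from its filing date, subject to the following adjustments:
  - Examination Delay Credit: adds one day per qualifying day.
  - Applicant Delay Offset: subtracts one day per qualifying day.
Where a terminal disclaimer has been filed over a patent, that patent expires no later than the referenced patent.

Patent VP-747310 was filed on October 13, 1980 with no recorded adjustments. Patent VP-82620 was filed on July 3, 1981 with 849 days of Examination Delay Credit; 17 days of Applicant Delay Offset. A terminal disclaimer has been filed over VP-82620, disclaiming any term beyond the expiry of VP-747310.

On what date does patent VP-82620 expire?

1995-10-13

Natural term of VP-82620:
  Base: filing + 15 years → 3 July 1996.
  Examination Delay Credit: +849 days → 30 October 1998.
  Applicant Delay Offset: −17 days → 13 October 1998.
Expiry of referenced patent VP-747310:
  Base: filing + 15 years → 13 October 1995.
Terminal disclaimer: VP-82620 expires on the earlier of 13 October 1998 and 13 October 1995.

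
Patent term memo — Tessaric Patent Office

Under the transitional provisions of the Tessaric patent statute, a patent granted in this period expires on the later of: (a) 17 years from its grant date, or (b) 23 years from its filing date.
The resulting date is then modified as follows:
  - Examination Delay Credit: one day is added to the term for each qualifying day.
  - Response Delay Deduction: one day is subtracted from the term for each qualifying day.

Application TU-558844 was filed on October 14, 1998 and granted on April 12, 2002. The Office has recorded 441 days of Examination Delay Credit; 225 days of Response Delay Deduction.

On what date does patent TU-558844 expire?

May 18, 2022

(a) grant + 17 years → 12 April 2019.
(b) filing + 23 years → 14 October 2021.
Later of the two: 14 October 2021.
Examination Delay Credit: +441 days → 29 December 2022.
Response Delay Deduction: −225 days → 18 May 2022.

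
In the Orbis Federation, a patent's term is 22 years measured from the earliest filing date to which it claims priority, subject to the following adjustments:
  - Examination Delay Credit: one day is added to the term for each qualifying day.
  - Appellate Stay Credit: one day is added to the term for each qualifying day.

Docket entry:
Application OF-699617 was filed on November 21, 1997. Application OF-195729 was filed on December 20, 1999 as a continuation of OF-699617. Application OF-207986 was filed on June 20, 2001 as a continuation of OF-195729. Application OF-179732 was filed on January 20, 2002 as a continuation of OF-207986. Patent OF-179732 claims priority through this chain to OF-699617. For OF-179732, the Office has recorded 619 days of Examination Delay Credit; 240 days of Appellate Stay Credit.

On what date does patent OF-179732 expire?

Earliest priority filing: 21 November 1997.
Base term: 21 November 1997 + 22 years → 21 November 2019.
Examination Delay Credit: +619 days → 1 August 2021.
Appellate Stay Credit: +240 days → 29 March 2022.

2022-03-29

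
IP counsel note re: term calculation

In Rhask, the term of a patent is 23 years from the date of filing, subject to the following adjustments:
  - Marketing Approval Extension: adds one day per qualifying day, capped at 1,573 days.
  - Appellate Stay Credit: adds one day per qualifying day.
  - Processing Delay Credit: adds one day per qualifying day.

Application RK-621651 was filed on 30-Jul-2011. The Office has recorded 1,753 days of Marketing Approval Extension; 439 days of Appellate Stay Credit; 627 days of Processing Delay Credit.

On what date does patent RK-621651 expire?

2041-10-20

Base term: filing date + 23 years → 30 July 2034.
Marketing Approval Extension: 1753 days claimed exceeds the 1573-day cap, so +1573 days → 19 November 2038.
Appellate Stay Credit: +439 days → 1 February 2040.
Processing Delay Credit: +627 days → 20 October 2041.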